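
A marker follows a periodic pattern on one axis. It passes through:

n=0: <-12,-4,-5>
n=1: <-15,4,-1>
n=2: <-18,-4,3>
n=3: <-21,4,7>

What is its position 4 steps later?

The first coordinate changes by -3 each step, so at step 7 it is -12 + 7·(-3) = -33.
The second coordinate repeats the cycle [-4, 4] with period 2; step 7 mod 2 = 1, giving 4.
The third coordinate changes by +4 each step, so at step 7 it is -5 + 7·(4) = 23.

<-33,4,23>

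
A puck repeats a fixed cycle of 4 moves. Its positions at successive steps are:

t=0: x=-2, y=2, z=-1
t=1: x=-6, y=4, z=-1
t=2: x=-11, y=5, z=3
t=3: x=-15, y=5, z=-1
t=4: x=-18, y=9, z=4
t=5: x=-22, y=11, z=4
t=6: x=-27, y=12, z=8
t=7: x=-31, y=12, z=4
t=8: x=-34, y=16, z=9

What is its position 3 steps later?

Differencing gives (-4, +2, +0), (-5, +1, +4), (-4, +0, -4), (-3, +4, +5), (-4, +2, +0), (-5, +1, +4), (-4, +0, -4), (-3, +4, +5). This is the pattern (-4, +2, +0), (-5, +1, +4), (-4, +0, -4), (-3, +4, +5) repeated.
step 9: apply (-4, +2, +0) → x=-38, y=18, z=9
step 10: apply (-5, +1, +4) → x=-43, y=19, z=13
step 11: apply (-4, +0, -4) → x=-47, y=19, z=9

x=-47, y=19, z=9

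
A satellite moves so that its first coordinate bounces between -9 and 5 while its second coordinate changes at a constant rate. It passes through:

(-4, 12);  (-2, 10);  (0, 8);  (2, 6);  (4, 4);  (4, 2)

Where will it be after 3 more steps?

(-2, -4)

The first coordinate reflects between -9 and 5, moving 2 per step.
  step 6: 4 → 2
  step 7: 2 → 0
  step 8: 0 → -2
The second coordinate changes by -2 each step: at step 8 it is -4.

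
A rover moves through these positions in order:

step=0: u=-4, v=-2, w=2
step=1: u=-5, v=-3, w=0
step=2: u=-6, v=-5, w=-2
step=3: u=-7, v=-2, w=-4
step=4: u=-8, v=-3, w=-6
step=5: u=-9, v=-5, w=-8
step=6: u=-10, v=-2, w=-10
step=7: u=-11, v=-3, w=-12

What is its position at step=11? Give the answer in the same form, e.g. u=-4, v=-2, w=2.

u=-15, v=-5, w=-20

U: linear, -1 per step → -15 at step 11.
V: cycles through -2, -3, -5 every 3 steps. Step 11 lands at position 2 of the cycle → -5.
W: linear, -2 per step → -20 at step 11.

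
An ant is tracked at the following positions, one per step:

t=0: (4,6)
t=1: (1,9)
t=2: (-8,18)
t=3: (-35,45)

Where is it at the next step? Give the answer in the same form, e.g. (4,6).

(-116,126)

Consecutive displacements (-3,+3), (-9,+9), (-27,+27) scale by a factor of 3 each step.
step 4: (-35,45) + (-81,+81) → (-116,126)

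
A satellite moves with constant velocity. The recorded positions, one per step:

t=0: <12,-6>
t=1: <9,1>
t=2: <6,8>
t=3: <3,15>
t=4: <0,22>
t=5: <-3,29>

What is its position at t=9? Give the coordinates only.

<-15,57>

Constant displacement of <-3,+7> per step.
step 6: <-3,29> + <-3,+7> → <-6,36>
step 7: <-6,36> + <-3,+7> → <-9,43>
step 8: <-9,43> + <-3,+7> → <-12,50>
step 9: <-12,50> + <-3,+7> → <-15,57>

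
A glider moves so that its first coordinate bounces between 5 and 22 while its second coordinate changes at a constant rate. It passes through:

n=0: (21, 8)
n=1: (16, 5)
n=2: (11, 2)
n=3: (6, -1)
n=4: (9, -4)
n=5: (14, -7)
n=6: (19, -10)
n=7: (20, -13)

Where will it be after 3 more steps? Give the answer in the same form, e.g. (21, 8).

(5, -22)

The first coordinate reflects between 5 and 22, moving 5 per step.
  step 8: 20 → 15
  step 9: 15 → 10
  step 10: 10 → 5
The second coordinate changes by -3 each step: at step 10 it is -22.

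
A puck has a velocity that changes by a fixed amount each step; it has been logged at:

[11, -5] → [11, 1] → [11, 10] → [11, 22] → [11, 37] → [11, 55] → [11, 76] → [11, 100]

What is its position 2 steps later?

Taking differences between consecutive positions: [+0, +6], [+0, +9], [+0, +12], [+0, +15], [+0, +18], [+0, +21], [+0, +24]. These grow by [+0, +3] each step.
step 8: [11, 100] + [+0, +27] → [11, 127]
step 9: [11, 127] + [+0, +30] → [11, 157]

[11, 157]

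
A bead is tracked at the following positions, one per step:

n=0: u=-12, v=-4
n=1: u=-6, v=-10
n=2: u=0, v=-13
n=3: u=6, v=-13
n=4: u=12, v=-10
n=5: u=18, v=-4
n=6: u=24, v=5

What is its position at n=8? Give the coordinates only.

First differences are (+6, -6), (+6, -3), (+6, +0), (+6, +3), (+6, +6), (+6, +9); their common second difference is (+0, +3) (constant acceleration).
step 7: u=24, v=5 + (+6, +12) → u=30, v=17
step 8: u=30, v=17 + (+6, +15) → u=36, v=32

u=36, v=32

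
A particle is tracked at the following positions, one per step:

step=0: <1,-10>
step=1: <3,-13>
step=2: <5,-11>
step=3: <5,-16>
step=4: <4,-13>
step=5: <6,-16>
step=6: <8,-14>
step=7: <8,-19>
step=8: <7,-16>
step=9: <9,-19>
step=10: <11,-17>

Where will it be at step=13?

The moves between consecutive positions are <+2,-3>, <+2,+2>, <+0,-5>, <-1,+3>, <+2,-3>, <+2,+2>, <+0,-5>, <-1,+3>, <+2,-3>, <+2,+2>; they repeat the 4-cycle [<+2,-3>, <+2,+2>, <+0,-5>, <-1,+3>].
step 11: apply <+0,-5> → <11,-22>
step 12: apply <-1,+3> → <10,-19>
step 13: apply <+2,-3> → <12,-22>

<12,-22>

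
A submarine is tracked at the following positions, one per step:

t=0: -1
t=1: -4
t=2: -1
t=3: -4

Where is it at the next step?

Step-to-step displacements: -3, +3, -3; each is -1× the previous.
step 4: -4 + 3 → -1

-1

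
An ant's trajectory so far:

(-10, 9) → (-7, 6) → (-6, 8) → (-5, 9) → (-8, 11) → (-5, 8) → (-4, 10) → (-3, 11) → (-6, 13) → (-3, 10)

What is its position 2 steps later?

Differencing gives (+3, -3), (+1, +2), (+1, +1), (-3, +2), (+3, -3), (+1, +2), (+1, +1), (-3, +2), (+3, -3). This is the pattern (+3, -3), (+1, +2), (+1, +1), (-3, +2) repeated.
step 10: apply (+1, +2) → (-2, 12)
step 11: apply (+1, +1) → (-1, 13)

(-1, 13)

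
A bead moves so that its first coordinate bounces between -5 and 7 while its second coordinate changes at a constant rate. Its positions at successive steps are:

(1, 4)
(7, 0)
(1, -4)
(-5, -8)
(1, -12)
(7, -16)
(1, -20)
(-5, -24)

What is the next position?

The first coordinate reflects between -5 and 7, moving 6 per step.
  step 8: -5 → 1
The second coordinate changes by -4 each step: at step 8 it is -28.

(1, -28)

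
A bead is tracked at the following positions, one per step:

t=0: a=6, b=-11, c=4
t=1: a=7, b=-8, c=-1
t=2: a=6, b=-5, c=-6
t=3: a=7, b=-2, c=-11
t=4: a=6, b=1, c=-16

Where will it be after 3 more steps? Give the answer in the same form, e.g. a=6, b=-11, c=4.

a=7, b=10, c=-31

A: cycles through 6, 7 every 2 steps. Step 7 lands at position 1 of the cycle → 7.
B: linear, +3 per step → 10 at step 7.
C: linear, -5 per step → -31 at step 7.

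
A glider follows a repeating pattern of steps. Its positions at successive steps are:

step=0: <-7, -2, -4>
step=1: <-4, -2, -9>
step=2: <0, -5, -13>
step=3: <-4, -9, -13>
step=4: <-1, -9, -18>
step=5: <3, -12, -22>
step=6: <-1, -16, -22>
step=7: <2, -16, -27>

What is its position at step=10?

The moves between consecutive positions are <+3, +0, -5>, <+4, -3, -4>, <-4, -4, +0>, <+3, +0, -5>, <+4, -3, -4>, <-4, -4, +0>, <+3, +0, -5>; they repeat the 3-cycle [<+3, +0, -5>, <+4, -3, -4>, <-4, -4, +0>].
step 8: apply <+4, -3, -4> → <6, -19, -31>
step 9: apply <-4, -4, +0> → <2, -23, -31>
step 10: apply <+3, +0, -5> → <5, -23, -36>

<5, -23, -36>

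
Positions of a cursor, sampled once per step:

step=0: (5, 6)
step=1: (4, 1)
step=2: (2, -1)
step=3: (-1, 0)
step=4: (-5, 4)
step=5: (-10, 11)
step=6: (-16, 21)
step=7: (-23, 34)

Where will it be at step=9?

(-40, 69)

Taking differences between consecutive positions: (-1, -5), (-2, -2), (-3, +1), (-4, +4), (-5, +7), (-6, +10), (-7, +13). These grow by (-1, +3) each step.
step 8: (-23, 34) + (-8, +16) → (-31, 50)
step 9: (-31, 50) + (-9, +19) → (-40, 69)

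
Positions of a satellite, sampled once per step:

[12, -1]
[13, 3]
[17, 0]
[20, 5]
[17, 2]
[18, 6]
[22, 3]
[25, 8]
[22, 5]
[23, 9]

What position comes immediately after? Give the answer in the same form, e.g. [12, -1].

The moves between consecutive positions are [+1, +4], [+4, -3], [+3, +5], [-3, -3], [+1, +4], [+4, -3], [+3, +5], [-3, -3], [+1, +4]; they repeat the 4-cycle [[+1, +4], [+4, -3], [+3, +5], [-3, -3]].
step 10: apply [+4, -3] → [27, 6]

[27, 6]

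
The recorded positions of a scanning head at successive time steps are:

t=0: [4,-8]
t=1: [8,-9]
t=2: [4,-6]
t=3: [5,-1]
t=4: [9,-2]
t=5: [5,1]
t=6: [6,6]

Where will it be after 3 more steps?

The moves between consecutive positions are [+4,-1], [-4,+3], [+1,+5], [+4,-1], [-4,+3], [+1,+5]; they repeat the 3-cycle [[+4,-1], [-4,+3], [+1,+5]].
step 7: apply [+4,-1] → [10,5]
step 8: apply [-4,+3] → [6,8]
step 9: apply [+1,+5] → [7,13]

[7,13]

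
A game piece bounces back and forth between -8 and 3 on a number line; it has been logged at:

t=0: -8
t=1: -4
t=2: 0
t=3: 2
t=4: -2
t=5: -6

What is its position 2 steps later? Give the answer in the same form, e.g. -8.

-2

The value travels 4 per step and bounces off the walls at -8 and 3.
  step 6: -6 → -6
  step 7: -6 → -2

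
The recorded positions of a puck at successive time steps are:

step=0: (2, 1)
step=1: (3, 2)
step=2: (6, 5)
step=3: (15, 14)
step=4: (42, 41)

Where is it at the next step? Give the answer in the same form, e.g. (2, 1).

(123, 122)

Consecutive displacements (+1, +1), (+3, +3), (+9, +9), (+27, +27) scale by a factor of 3 each step.
step 5: (42, 41) + (+81, +81) → (123, 122)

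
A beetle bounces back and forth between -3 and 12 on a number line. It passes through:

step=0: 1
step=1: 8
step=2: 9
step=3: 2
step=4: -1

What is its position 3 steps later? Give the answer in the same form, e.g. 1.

The value travels 7 per step and bounces off the walls at -3 and 12.
  step 5: -1 → 6
  step 6: 6 → 11
  step 7: 11 → 4

4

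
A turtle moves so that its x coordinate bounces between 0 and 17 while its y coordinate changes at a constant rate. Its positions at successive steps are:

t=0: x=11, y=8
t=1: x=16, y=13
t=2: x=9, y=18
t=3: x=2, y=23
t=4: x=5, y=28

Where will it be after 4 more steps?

x=1, y=48

The x coordinate reflects between 0 and 17, moving 7 per step.
  step 5: 5 → 12
  step 6: 12 → 15
  step 7: 15 → 8
  step 8: 8 → 1
The y coordinate changes by +5 each step: at step 8 it is 48.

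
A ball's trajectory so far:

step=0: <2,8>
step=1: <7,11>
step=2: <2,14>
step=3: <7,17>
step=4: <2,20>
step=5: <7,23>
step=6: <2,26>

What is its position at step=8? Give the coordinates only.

<2,32>

Step-to-step displacements: <+5,+3>, <-5,+3>, <+5,+3>, <-5,+3>, <+5,+3>, <-5,+3> — a repeating cycle of length 2.
step 7: apply <+5,+3> → <7,29>
step 8: apply <-5,+3> → <2,32>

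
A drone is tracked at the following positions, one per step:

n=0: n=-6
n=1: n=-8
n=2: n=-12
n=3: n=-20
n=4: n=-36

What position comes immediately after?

n=-68

Step-to-step displacements: -2, -4, -8, -16; each is 2× the previous.
step 5: -36 − 32 → n=-68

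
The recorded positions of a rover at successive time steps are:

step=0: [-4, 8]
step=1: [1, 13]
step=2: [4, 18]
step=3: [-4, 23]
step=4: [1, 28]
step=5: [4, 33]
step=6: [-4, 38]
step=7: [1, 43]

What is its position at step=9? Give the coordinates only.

First: cycles through -4, 1, 4 every 3 steps. Step 9 lands at position 0 of the cycle → -4.
Second: linear, +5 per step → 53 at step 9.

[-4, 53]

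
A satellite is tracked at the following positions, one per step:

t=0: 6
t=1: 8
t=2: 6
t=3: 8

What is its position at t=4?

Consecutive displacements +2, -2, +2 scale by a factor of -1 each step.
step 4: 8 − 2 → 6

6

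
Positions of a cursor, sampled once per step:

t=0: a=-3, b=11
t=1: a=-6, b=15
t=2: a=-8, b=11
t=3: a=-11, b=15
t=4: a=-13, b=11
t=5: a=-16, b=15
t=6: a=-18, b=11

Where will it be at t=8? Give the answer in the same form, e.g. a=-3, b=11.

a=-23, b=11

Differencing gives (-3, +4), (-2, -4), (-3, +4), (-2, -4), (-3, +4), (-2, -4). This is the pattern (-3, +4), (-2, -4) repeated.
step 7: apply (-3, +4) → a=-21, b=15
step 8: apply (-2, -4) → a=-23, b=11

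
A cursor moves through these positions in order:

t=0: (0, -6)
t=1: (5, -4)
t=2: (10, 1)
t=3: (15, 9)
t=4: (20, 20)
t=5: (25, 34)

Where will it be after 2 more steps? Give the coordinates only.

(35, 71)

First differences are (+5, +2), (+5, +5), (+5, +8), (+5, +11), (+5, +14); their common second difference is (+0, +3) (constant acceleration).
step 6: (25, 34) + (+5, +17) → (30, 51)
step 7: (30, 51) + (+5, +20) → (35, 71)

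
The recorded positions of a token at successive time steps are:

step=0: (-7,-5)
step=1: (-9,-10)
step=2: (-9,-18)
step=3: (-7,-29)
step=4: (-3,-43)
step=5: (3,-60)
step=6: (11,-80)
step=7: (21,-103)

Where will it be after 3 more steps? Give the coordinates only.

(63,-190)

First differences are (-2,-5), (+0,-8), (+2,-11), (+4,-14), (+6,-17), (+8,-20), (+10,-23); their common second difference is (+2,-3) (constant acceleration).
step 8: (21,-103) + (+12,-26) → (33,-129)
step 9: (33,-129) + (+14,-29) → (47,-158)
step 10: (47,-158) + (+16,-32) → (63,-190)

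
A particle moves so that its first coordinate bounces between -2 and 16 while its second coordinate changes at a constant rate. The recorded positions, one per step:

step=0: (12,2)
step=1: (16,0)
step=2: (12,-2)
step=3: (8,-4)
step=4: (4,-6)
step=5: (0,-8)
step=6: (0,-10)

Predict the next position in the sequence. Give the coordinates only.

(4,-12)

The first coordinate travels 4 per step and bounces off the walls at -2 and 16.
  step 7: 0 → 4
The second coordinate changes by -2 each step: at step 7 it is -12.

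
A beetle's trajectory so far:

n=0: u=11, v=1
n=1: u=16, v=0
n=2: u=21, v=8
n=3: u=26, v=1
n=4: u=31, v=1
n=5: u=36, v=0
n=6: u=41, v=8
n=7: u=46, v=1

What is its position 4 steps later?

u=66, v=1

U: linear, +5 per step → 66 at step 11.
V: cycles through 1, 0, 8, 1 every 4 steps. Step 11 lands at position 3 of the cycle → 1.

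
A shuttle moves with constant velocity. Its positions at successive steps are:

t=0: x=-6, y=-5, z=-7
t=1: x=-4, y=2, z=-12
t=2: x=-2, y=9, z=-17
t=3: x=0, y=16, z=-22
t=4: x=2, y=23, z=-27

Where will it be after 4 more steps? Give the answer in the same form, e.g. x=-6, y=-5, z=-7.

x=10, y=51, z=-47

The position changes by (+2, +7, -5) every step.
step 5: x=2, y=23, z=-27 + (+2, +7, -5) → x=4, y=30, z=-32
step 6: x=4, y=30, z=-32 + (+2, +7, -5) → x=6, y=37, z=-37
step 7: x=6, y=37, z=-37 + (+2, +7, -5) → x=8, y=44, z=-42
step 8: x=8, y=44, z=-42 + (+2, +7, -5) → x=10, y=51, z=-47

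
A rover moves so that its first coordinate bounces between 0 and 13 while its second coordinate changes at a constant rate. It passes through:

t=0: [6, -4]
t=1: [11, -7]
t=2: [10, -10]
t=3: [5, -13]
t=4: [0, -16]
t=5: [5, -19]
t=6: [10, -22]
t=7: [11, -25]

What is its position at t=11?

[9, -37]

The first coordinate travels 5 per step and bounces off the walls at 0 and 13.
  step 8: 11 → 6
  step 9: 6 → 1
  step 10: 1 → 4
  step 11: 4 → 9
The second coordinate changes by -3 each step: at step 11 it is -37.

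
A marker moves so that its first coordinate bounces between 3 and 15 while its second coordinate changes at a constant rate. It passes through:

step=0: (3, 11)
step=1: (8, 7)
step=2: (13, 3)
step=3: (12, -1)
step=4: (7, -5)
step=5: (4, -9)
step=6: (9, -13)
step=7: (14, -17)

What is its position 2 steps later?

The first coordinate reflects between 3 and 15, moving 5 per step.
  step 8: 14 → 11
  step 9: 11 → 6
The second coordinate changes by -4 each step: at step 9 it is -25.

(6, -25)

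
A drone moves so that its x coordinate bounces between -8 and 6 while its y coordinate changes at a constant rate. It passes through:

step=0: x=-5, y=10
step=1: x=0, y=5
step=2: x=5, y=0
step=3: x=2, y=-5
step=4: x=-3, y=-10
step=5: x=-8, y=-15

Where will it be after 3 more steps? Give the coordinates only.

x=5, y=-30

The x coordinate reflects between -8 and 6, moving 5 per step.
  step 6: -8 → -3
  step 7: -3 → 2
  step 8: 2 → 5
The y coordinate changes by -5 each step: at step 8 it is -30.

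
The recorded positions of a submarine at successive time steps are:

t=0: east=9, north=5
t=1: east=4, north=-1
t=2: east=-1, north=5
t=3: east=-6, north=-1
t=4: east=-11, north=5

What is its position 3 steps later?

The east coordinate changes by -5 each step, so at step 7 it is 9 + 7·(-5) = -26.
The north coordinate repeats the cycle [5, -1] with period 2; step 7 mod 2 = 1, giving -1.

east=-26, north=-1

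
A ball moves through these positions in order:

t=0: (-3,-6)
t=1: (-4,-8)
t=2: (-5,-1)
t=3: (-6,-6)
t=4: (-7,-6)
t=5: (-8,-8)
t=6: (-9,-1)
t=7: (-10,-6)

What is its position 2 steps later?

(-12,-8)

First: linear, -1 per step → -12 at step 9.
Second: cycles through -6, -8, -1, -6 every 4 steps. Step 9 lands at position 1 of the cycle → -8.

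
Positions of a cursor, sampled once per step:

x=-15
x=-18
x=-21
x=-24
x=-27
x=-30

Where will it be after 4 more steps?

Each step adds -3 to the position.
step 6: -30 − 3 → x=-33
step 7: -33 − 3 → x=-36
step 8: -36 − 3 → x=-39
step 9: -39 − 3 → x=-42

x=-42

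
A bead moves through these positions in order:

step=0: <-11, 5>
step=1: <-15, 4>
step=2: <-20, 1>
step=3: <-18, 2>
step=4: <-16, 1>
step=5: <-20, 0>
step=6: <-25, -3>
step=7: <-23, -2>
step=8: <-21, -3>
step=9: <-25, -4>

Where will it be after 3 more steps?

<-26, -7>

Differencing gives <-4, -1>, <-5, -3>, <+2, +1>, <+2, -1>, <-4, -1>, <-5, -3>, <+2, +1>, <+2, -1>, <-4, -1>. This is the pattern <-4, -1>, <-5, -3>, <+2, +1>, <+2, -1> repeated.
step 10: apply <-5, -3> → <-30, -7>
step 11: apply <+2, +1> → <-28, -6>
step 12: apply <+2, -1> → <-26, -7>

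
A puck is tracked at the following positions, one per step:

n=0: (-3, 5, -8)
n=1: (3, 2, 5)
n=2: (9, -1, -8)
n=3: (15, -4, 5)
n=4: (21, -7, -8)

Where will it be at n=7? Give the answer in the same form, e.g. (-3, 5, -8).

(39, -16, 5)

The first coordinate changes by +6 each step, so at step 7 it is -3 + 7·(6) = 39.
The second coordinate changes by -3 each step, so at step 7 it is 5 + 7·(-3) = -16.
The third coordinate repeats the cycle [-8, 5] with period 2; step 7 mod 2 = 1, giving 5.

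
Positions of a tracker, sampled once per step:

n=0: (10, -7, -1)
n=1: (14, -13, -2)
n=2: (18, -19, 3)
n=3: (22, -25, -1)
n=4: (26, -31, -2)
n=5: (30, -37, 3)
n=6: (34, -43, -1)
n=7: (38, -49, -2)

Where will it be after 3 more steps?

(50, -67, -2)

First: linear, +4 per step → 50 at step 10.
Second: linear, -6 per step → -67 at step 10.
Third: cycles through -1, -2, 3 every 3 steps. Step 10 lands at position 1 of the cycle → -2.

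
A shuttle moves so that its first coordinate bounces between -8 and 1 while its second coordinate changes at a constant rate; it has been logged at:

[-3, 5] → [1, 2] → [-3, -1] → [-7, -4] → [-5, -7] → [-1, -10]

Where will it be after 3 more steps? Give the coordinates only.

The first coordinate reflects between -8 and 1, moving 4 per step.
  step 6: -1 → -1
  step 7: -1 → -5
  step 8: -5 → -7
The second coordinate changes by -3 each step: at step 8 it is -19.

[-7, -19]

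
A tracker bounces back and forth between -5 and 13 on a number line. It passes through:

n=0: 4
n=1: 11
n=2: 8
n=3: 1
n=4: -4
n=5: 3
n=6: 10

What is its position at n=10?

2

The value reflects between -5 and 13, moving 7 per step.
  step 7: 10 → 9
  step 8: 9 → 2
  step 9: 2 → -5
  step 10: -5 → 2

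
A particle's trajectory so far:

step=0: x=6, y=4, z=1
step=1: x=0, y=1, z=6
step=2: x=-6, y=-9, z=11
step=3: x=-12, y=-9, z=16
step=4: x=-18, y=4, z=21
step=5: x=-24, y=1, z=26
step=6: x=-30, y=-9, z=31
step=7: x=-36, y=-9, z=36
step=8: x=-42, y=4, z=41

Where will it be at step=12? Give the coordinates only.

x=-66, y=4, z=61

The x coordinate changes by -6 each step, so at step 12 it is 6 + 12·(-6) = -66.
The y coordinate repeats the cycle [4, 1, -9, -9] with period 4; step 12 mod 4 = 0, giving 4.
The z coordinate changes by +5 each step, so at step 12 it is 1 + 12·(5) = 61.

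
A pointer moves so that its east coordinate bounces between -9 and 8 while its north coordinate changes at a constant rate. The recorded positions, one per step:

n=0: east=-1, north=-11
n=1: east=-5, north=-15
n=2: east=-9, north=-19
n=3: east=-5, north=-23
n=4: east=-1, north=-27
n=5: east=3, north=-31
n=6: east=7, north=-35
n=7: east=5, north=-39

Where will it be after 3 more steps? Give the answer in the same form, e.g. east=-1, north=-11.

The east coordinate reflects between -9 and 8, moving 4 per step.
  step 8: 5 → 1
  step 9: 1 → -3
  step 10: -3 → -7
The north coordinate changes by -4 each step: at step 10 it is -51.

east=-7, north=-51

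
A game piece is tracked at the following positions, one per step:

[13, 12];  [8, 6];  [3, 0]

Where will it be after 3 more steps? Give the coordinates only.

Constant displacement of [-5, -6] per step.
step 3: [3, 0] + [-5, -6] → [-2, -6]
step 4: [-2, -6] + [-5, -6] → [-7, -12]
step 5: [-7, -12] + [-5, -6] → [-12, -18]

[-12, -18]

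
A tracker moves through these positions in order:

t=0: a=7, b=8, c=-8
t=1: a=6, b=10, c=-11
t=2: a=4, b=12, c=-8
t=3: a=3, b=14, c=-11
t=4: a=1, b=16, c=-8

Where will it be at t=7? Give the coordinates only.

Step-to-step displacements: (-1, +2, -3), (-2, +2, +3), (-1, +2, -3), (-2, +2, +3) — a repeating cycle of length 2.
step 5: apply (-1, +2, -3) → a=0, b=18, c=-11
step 6: apply (-2, +2, +3) → a=-2, b=20, c=-8
step 7: apply (-1, +2, -3) → a=-3, b=22, c=-11

a=-3, b=22, c=-11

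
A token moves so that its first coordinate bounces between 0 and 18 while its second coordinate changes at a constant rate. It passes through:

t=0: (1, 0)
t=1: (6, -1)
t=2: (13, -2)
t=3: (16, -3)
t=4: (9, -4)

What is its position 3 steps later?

The first coordinate travels 7 per step and bounces off the walls at 0 and 18.
  step 5: 9 → 2
  step 6: 2 → 5
  step 7: 5 → 12
The second coordinate changes by -1 each step: at step 7 it is -7.

(12, -7)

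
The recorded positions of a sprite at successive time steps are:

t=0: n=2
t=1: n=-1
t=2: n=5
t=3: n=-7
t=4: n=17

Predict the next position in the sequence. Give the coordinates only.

Step-to-step displacements: -3, +6, -12, +24; each is -2× the previous.
step 5: 17 − 48 → n=-31

n=-31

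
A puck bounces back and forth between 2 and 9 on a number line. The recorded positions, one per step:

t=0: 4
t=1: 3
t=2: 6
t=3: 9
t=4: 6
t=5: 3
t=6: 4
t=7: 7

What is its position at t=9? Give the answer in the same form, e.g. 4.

The value travels 3 per step and bounces off the walls at 2 and 9.
  step 8: 7 → 8
  step 9: 8 → 5

5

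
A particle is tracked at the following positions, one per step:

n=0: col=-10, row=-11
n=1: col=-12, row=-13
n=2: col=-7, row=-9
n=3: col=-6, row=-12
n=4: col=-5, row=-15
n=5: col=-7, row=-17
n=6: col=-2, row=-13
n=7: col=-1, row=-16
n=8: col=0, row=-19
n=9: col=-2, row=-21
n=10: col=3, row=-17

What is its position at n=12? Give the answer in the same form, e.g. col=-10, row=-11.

Step-to-step displacements: (-2,-2), (+5,+4), (+1,-3), (+1,-3), (-2,-2), (+5,+4), (+1,-3), (+1,-3), (-2,-2), (+5,+4) — a repeating cycle of length 4.
step 11: apply (+1,-3) → col=4, row=-20
step 12: apply (+1,-3) → col=5, row=-23

col=5, row=-23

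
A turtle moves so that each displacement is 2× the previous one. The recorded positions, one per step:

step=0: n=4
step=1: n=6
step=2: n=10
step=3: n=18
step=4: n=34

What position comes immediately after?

The jumps are +2, +4, +8, +16 — a geometric progression with ratio 2.
step 5: 34 + 32 → n=66

n=66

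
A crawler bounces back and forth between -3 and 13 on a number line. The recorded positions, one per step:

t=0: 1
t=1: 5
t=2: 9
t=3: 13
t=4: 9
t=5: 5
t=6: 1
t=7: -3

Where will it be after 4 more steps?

The value travels 4 per step and bounces off the walls at -3 and 13.
  step 8: -3 → 1
  step 9: 1 → 5
  step 10: 5 → 9
  step 11: 9 → 13

13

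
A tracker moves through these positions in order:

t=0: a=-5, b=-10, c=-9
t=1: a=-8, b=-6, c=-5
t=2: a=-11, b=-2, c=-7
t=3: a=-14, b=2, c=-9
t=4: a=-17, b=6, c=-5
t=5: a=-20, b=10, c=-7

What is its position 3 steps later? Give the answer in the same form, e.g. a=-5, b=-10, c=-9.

a=-29, b=22, c=-7

The a coordinate changes by -3 each step, so at step 8 it is -5 + 8·(-3) = -29.
The b coordinate changes by +4 each step, so at step 8 it is -10 + 8·(4) = 22.
The c coordinate repeats the cycle [-9, -5, -7] with period 3; step 8 mod 3 = 2, giving -7.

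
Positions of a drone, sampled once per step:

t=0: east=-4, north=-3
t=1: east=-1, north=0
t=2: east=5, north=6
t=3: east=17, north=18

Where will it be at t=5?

east=89, north=90

Consecutive displacements (+3, +3), (+6, +6), (+12, +12) scale by a factor of 2 each step.
step 4: east=17, north=18 + (+24, +24) → east=41, north=42
step 5: east=41, north=42 + (+48, +48) → east=89, north=90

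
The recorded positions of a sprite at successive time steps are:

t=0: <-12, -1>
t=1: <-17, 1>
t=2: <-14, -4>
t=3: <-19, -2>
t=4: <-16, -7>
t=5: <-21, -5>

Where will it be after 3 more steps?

Step-to-step displacements: <-5, +2>, <+3, -5>, <-5, +2>, <+3, -5>, <-5, +2> — a repeating cycle of length 2.
step 6: apply <+3, -5> → <-18, -10>
step 7: apply <-5, +2> → <-23, -8>
step 8: apply <+3, -5> → <-20, -13>

<-20, -13>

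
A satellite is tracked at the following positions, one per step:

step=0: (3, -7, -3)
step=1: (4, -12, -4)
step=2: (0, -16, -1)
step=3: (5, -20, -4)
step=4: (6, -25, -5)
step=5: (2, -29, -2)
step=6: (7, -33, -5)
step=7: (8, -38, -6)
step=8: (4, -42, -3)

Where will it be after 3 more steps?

(6, -55, -4)

Step-to-step displacements: (+1, -5, -1), (-4, -4, +3), (+5, -4, -3), (+1, -5, -1), (-4, -4, +3), (+5, -4, -3), (+1, -5, -1), (-4, -4, +3) — a repeating cycle of length 3.
step 9: apply (+5, -4, -3) → (9, -46, -6)
step 10: apply (+1, -5, -1) → (10, -51, -7)
step 11: apply (-4, -4, +3) → (6, -55, -4)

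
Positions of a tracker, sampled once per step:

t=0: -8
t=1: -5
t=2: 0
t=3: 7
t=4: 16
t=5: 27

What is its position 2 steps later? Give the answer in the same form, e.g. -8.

55

Taking differences between consecutive positions: +3, +5, +7, +9, +11. These grow by +2 each step.
step 6: 27 + 13 → 40
step 7: 40 + 15 → 55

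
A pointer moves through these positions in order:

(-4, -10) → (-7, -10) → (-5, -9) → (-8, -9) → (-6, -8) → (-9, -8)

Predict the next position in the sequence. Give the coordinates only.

(-7, -7)

Differencing gives (-3, +0), (+2, +1), (-3, +0), (+2, +1), (-3, +0). This is the pattern (-3, +0), (+2, +1) repeated.
step 6: apply (+2, +1) → (-7, -7)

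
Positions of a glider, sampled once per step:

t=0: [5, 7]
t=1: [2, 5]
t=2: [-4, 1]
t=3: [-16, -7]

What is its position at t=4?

[-40, -23]

Step-to-step displacements: [-3, -2], [-6, -4], [-12, -8]; each is 2× the previous.
step 4: [-16, -7] + [-24, -16] → [-40, -23]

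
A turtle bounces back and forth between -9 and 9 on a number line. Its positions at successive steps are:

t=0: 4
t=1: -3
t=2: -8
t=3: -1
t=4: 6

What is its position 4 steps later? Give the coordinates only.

The value reflects between -9 and 9, moving 7 per step.
  step 5: 6 → 5
  step 6: 5 → -2
  step 7: -2 → -9
  step 8: -9 → -2

-2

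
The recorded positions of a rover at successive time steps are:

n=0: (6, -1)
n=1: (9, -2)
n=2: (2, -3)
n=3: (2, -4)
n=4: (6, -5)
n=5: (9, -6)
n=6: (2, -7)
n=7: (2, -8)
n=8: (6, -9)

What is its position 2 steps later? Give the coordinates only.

First: cycles through 6, 9, 2, 2 every 4 steps. Step 10 lands at position 2 of the cycle → 2.
Second: linear, -1 per step → -11 at step 10.

(2, -11)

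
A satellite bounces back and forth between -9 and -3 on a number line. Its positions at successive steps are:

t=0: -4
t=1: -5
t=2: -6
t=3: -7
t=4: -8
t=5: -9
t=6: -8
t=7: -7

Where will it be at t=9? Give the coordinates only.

The value travels 1 per step and bounces off the walls at -9 and -3.
  step 8: -7 → -6
  step 9: -6 → -5

-5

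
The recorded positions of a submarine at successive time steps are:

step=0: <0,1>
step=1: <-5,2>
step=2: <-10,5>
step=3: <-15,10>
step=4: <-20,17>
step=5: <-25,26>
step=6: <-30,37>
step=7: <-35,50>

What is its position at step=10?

Successive displacements: <-5,+1>, <-5,+3>, <-5,+5>, <-5,+7>, <-5,+9>, <-5,+11>, <-5,+13> — each changes by <+0,+2>.
step 8: <-35,50> + <-5,+15> → <-40,65>
step 9: <-40,65> + <-5,+17> → <-45,82>
step 10: <-45,82> + <-5,+19> → <-50,101>

<-50,101>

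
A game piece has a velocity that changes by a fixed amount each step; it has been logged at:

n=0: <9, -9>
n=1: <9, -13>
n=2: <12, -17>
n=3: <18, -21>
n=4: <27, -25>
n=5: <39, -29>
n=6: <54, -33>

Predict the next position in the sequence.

<72, -37>

First differences are <+0, -4>, <+3, -4>, <+6, -4>, <+9, -4>, <+12, -4>, <+15, -4>; their common second difference is <+3, +0> (constant acceleration).
step 7: <54, -33> + <+18, -4> → <72, -37>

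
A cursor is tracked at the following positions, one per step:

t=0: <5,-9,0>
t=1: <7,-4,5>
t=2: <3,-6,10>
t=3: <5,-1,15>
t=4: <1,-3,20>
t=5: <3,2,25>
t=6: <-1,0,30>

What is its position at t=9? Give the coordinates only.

Differencing gives <+2,+5,+5>, <-4,-2,+5>, <+2,+5,+5>, <-4,-2,+5>, <+2,+5,+5>, <-4,-2,+5>. This is the pattern <+2,+5,+5>, <-4,-2,+5> repeated.
step 7: apply <+2,+5,+5> → <1,5,35>
step 8: apply <-4,-2,+5> → <-3,3,40>
step 9: apply <+2,+5,+5> → <-1,8,45>

<-1,8,45>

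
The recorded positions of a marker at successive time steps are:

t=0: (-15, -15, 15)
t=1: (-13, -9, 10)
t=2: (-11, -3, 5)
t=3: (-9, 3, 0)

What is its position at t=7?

The position changes by (+2, +6, -5) every step.
step 4: (-9, 3, 0) + (+2, +6, -5) → (-7, 9, -5)
step 5: (-7, 9, -5) + (+2, +6, -5) → (-5, 15, -10)
step 6: (-5, 15, -10) + (+2, +6, -5) → (-3, 21, -15)
step 7: (-3, 21, -15) + (+2, +6, -5) → (-1, 27, -20)

(-1, 27, -20)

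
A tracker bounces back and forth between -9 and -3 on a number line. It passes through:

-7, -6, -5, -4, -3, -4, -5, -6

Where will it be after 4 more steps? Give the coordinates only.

The value travels 1 per step and bounces off the walls at -9 and -3.
  step 8: -6 → -7
  step 9: -7 → -8
  step 10: -8 → -9
  step 11: -9 → -8

-8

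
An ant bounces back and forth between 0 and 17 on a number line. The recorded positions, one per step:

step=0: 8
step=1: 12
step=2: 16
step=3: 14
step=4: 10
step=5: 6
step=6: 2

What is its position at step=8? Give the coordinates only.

The value reflects between 0 and 17, moving 4 per step.
  step 7: 2 → 2
  step 8: 2 → 6

6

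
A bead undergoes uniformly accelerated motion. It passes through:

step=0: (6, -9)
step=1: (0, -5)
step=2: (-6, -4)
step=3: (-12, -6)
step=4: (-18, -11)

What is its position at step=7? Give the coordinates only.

(-36, -44)

First differences are (-6, +4), (-6, +1), (-6, -2), (-6, -5); their common second difference is (+0, -3) (constant acceleration).
step 5: (-18, -11) + (-6, -8) → (-24, -19)
step 6: (-24, -19) + (-6, -11) → (-30, -30)
step 7: (-30, -30) + (-6, -14) → (-36, -44)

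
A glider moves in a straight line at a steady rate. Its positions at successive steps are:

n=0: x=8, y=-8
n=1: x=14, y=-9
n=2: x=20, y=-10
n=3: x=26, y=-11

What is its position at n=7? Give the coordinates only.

Constant displacement of (+6,-1) per step.
step 4: x=26, y=-11 + (+6,-1) → x=32, y=-12
step 5: x=32, y=-12 + (+6,-1) → x=38, y=-13
step 6: x=38, y=-13 + (+6,-1) → x=44, y=-14
step 7: x=44, y=-14 + (+6,-1) → x=50, y=-15

x=50, y=-15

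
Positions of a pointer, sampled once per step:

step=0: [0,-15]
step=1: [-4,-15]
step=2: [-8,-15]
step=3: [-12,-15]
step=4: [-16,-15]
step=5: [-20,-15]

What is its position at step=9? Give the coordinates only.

Constant displacement of [-4,+0] per step.
step 6: [-20,-15] + [-4,+0] → [-24,-15]
step 7: [-24,-15] + [-4,+0] → [-28,-15]
step 8: [-28,-15] + [-4,+0] → [-32,-15]
step 9: [-32,-15] + [-4,+0] → [-36,-15]

[-36,-15]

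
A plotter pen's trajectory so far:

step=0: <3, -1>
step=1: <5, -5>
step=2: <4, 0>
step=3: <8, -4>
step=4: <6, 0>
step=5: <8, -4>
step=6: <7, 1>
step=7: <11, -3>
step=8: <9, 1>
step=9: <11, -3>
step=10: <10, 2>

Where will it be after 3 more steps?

The moves between consecutive positions are <+2, -4>, <-1, +5>, <+4, -4>, <-2, +4>, <+2, -4>, <-1, +5>, <+4, -4>, <-2, +4>, <+2, -4>, <-1, +5>; they repeat the 4-cycle [<+2, -4>, <-1, +5>, <+4, -4>, <-2, +4>].
step 11: apply <+4, -4> → <14, -2>
step 12: apply <-2, +4> → <12, 2>
step 13: apply <+2, -4> → <14, -2>

<14, -2>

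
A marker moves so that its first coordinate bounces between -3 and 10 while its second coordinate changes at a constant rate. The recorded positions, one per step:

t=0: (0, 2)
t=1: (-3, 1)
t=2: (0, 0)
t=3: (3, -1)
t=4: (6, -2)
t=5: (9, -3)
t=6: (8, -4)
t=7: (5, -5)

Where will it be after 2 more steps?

The first coordinate reflects between -3 and 10, moving 3 per step.
  step 8: 5 → 2
  step 9: 2 → -1
The second coordinate changes by -1 each step: at step 9 it is -7.

(-1, -7)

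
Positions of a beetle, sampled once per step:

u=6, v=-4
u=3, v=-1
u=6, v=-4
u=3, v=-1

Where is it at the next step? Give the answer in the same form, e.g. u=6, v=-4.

u=6, v=-4

Consecutive displacements (-3, +3), (+3, -3), (-3, +3) scale by a factor of -1 each step.
step 4: u=3, v=-1 + (+3, -3) → u=6, v=-4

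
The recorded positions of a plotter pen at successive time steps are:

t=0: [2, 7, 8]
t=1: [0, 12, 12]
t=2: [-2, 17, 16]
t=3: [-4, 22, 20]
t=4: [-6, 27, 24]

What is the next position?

[-8, 32, 28]

The position changes by [-2, +5, +4] every step.
step 5: [-6, 27, 24] + [-2, +5, +4] → [-8, 32, 28]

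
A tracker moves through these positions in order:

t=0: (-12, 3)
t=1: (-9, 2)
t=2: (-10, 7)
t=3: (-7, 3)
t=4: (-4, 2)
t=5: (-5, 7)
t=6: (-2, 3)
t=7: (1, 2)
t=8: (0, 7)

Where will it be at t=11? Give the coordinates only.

(5, 7)

The moves between consecutive positions are (+3, -1), (-1, +5), (+3, -4), (+3, -1), (-1, +5), (+3, -4), (+3, -1), (-1, +5); they repeat the 3-cycle [(+3, -1), (-1, +5), (+3, -4)].
step 9: apply (+3, -4) → (3, 3)
step 10: apply (+3, -1) → (6, 2)
step 11: apply (-1, +5) → (5, 7)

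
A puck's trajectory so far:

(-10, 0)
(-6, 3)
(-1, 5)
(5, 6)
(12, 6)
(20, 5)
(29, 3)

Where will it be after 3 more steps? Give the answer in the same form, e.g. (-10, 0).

Successive displacements: (+4, +3), (+5, +2), (+6, +1), (+7, +0), (+8, -1), (+9, -2) — each changes by (+1, -1).
step 7: (29, 3) + (+10, -3) → (39, 0)
step 8: (39, 0) + (+11, -4) → (50, -4)
step 9: (50, -4) + (+12, -5) → (62, -9)

(62, -9)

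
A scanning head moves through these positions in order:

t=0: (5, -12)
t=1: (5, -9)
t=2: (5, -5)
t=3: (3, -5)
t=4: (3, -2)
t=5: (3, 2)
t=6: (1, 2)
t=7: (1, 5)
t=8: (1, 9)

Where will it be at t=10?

Step-to-step displacements: (+0, +3), (+0, +4), (-2, +0), (+0, +3), (+0, +4), (-2, +0), (+0, +3), (+0, +4) — a repeating cycle of length 3.
step 9: apply (-2, +0) → (-1, 9)
step 10: apply (+0, +3) → (-1, 12)

(-1, 12)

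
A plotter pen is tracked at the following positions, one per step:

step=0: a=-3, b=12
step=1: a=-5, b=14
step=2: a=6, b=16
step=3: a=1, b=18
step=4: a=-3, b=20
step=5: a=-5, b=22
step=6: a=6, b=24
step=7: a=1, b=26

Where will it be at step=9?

A: cycles through -3, -5, 6, 1 every 4 steps. Step 9 lands at position 1 of the cycle → -5.
B: linear, +2 per step → 30 at step 9.

a=-5, b=30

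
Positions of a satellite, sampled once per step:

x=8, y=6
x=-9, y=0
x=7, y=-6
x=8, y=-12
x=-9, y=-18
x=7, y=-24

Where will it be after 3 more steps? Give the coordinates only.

x=7, y=-42

X: cycles through 8, -9, 7 every 3 steps. Step 8 lands at position 2 of the cycle → 7.
Y: linear, -6 per step → -42 at step 8.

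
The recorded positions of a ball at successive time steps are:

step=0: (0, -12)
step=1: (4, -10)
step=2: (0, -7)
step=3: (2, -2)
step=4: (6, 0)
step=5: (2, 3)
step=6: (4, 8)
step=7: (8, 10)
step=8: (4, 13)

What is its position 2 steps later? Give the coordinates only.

Step-to-step displacements: (+4, +2), (-4, +3), (+2, +5), (+4, +2), (-4, +3), (+2, +5), (+4, +2), (-4, +3) — a repeating cycle of length 3.
step 9: apply (+2, +5) → (6, 18)
step 10: apply (+4, +2) → (10, 20)

(10, 20)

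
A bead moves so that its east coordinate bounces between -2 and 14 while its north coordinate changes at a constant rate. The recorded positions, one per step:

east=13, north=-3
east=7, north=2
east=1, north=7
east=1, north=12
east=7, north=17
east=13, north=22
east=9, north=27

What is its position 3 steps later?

The east coordinate travels 6 per step and bounces off the walls at -2 and 14.
  step 7: 9 → 3
  step 8: 3 → -1
  step 9: -1 → 5
The north coordinate changes by +5 each step: at step 9 it is 42.

east=5, north=42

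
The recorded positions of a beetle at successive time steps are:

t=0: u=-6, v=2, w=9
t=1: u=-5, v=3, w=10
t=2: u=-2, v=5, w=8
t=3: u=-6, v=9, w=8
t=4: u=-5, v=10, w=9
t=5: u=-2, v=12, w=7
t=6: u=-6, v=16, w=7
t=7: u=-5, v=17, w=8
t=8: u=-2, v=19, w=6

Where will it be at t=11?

u=-2, v=26, w=5

Differencing gives (+1, +1, +1), (+3, +2, -2), (-4, +4, +0), (+1, +1, +1), (+3, +2, -2), (-4, +4, +0), (+1, +1, +1), (+3, +2, -2). This is the pattern (+1, +1, +1), (+3, +2, -2), (-4, +4, +0) repeated.
step 9: apply (-4, +4, +0) → u=-6, v=23, w=6
step 10: apply (+1, +1, +1) → u=-5, v=24, w=7
step 11: apply (+3, +2, -2) → u=-2, v=26, w=5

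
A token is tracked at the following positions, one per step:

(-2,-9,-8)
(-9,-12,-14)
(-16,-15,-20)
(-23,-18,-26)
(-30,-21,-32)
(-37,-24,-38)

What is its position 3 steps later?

(-58,-33,-56)

Each step adds (-7,-3,-6) to the position.
step 6: (-37,-24,-38) + (-7,-3,-6) → (-44,-27,-44)
step 7: (-44,-27,-44) + (-7,-3,-6) → (-51,-30,-50)
step 8: (-51,-30,-50) + (-7,-3,-6) → (-58,-33,-56)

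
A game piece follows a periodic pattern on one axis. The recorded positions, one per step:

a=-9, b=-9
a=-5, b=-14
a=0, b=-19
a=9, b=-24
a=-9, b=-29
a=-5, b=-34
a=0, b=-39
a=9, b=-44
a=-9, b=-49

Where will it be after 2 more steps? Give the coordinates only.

A: cycles through -9, -5, 0, 9 every 4 steps. Step 10 lands at position 2 of the cycle → 0.
B: linear, -5 per step → -59 at step 10.

a=0, b=-59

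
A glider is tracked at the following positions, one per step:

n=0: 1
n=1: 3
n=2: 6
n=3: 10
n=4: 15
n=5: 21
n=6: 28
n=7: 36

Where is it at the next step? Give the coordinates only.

45

Successive displacements: +2, +3, +4, +5, +6, +7, +8 — each changes by +1.
step 8: 36 + 9 → 45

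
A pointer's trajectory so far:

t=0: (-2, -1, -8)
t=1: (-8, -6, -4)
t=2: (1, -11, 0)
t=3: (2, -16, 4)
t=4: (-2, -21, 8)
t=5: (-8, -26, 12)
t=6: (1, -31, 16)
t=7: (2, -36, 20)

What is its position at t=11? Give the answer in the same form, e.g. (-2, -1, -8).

The first coordinate repeats the cycle [-2, -8, 1, 2] with period 4; step 11 mod 4 = 3, giving 2.
The second coordinate changes by -5 each step, so at step 11 it is -1 + 11·(-5) = -56.
The third coordinate changes by +4 each step, so at step 11 it is -8 + 11·(4) = 36.

(2, -56, 36)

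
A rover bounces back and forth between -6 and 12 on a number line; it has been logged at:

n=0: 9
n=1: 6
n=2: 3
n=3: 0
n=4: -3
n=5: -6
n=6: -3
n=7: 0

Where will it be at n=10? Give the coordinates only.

The value reflects between -6 and 12, moving 3 per step.
  step 8: 0 → 3
  step 9: 3 → 6
  step 10: 6 → 9

9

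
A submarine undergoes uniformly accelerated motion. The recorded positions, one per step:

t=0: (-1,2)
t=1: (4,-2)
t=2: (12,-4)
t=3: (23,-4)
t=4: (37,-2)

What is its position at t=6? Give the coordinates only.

(74,8)

First differences are (+5,-4), (+8,-2), (+11,+0), (+14,+2); their common second difference is (+3,+2) (constant acceleration).
step 5: (37,-2) + (+17,+4) → (54,2)
step 6: (54,2) + (+20,+6) → (74,8)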